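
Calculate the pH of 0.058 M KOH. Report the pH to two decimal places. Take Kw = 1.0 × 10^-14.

pH = 12.76

KOH is a strong base; [OH-] = 0.058 M.
pOH = -log(0.058) = 1.24
pH = 14.00 - 1.24 = 12.76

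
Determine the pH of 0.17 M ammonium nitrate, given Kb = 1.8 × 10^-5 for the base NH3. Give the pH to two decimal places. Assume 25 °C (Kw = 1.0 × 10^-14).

NH4+ is the conjugate acid of the weak base NH3.
Ka = Kw/Kb = 1.0×10^-14 / 1.8 × 10^-5 = 5.56 × 10^-10
From the ICE table, Ka = [H+]²/(0.17 − [H+]) = 5.56 × 10^-10.
Assume [H+] ≪ 0.17: [H+] ≈ √(5.56 × 10^-10 × 0.17) = 9.72 × 10^-6 M
([H+]/C₀ = 0.0057% < 5%, so the approximation holds.)
pH = −log[H+] = −log(9.72 × 10^-6) = 5.01

pH = 5.01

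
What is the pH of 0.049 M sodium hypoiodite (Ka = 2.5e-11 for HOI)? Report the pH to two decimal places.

pH = 11.63

OI- is the conjugate base of the weak acid HOI.
Kb = Kw/Ka = 1.0×10^-14 / 2.5 × 10^-11 = 4.00 × 10^-4
Kb = [OH-]²/(0.049 − [OH-]) = 4.00 × 10^-4
Here C₀/Kb ≈ 122, so the small-[OH-] approximation fails. Use the quadratic:
[OH-] = [−0.0004 + √(0.0004² + 7.84e-05)]/2 = 4.23 × 10^-3 M
pOH = 2.37, so pH = 14.00 − pOH = 11.63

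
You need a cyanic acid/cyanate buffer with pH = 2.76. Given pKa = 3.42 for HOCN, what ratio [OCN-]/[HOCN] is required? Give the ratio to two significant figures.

pH = pKa + log(r) ⇒ log(r) = 2.76 − 3.42 = -0.66
r = [OCN-]/[HOCN] = 10^(-0.66) = 0.219

ratio = 0.22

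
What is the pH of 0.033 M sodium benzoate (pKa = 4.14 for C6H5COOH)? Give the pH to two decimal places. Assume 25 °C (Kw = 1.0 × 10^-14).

C6H5COO- is the conjugate base of the weak acid C6H5COOH.
Ka = 10^(−4.14) = 7.24 × 10^-5
Kb = Kw/Ka = 1.0×10^-14 / 7.24 × 10^-5 = 1.38 × 10^-10
From the ICE table, Kb = [OH-]²/(0.033 − [OH-]) = 1.38 × 10^-10.
Since Kb ≪ C₀, [OH-] ≈ √(Kb·C₀) = 2.13 × 10^-6 M.
pOH = 5.67, so pH = 14.00 − pOH = 8.33

pH = 8.33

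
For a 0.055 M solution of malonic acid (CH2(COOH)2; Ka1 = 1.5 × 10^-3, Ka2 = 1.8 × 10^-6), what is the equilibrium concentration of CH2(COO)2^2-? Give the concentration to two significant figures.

1.8 × 10^-6 M

First ionization gives [H+] ≈ [CH2(COOH)COO-] = 8.36 × 10^-3 M.
Second step: Ka2 = [H+][CH2(COO)2^2-]/[CH2(COOH)COO-] ≈ [CH2(COO)2^2-] (since [H+] ≈ [CH2(COOH)COO-]).
So [CH2(COO)2^2-] ≈ Ka2.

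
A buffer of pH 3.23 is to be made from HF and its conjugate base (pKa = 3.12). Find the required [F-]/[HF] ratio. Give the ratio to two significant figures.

pH = pKa + log(r) ⇒ log(r) = 3.23 − 3.12 = +0.11
r = [F-]/[HF] = 10^(+0.11) = 1.29

ratio = 1.3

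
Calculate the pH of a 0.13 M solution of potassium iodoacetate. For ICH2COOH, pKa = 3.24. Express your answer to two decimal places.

pH = 8.18

ICH2COO- is the conjugate base of the weak acid ICH2COOH.
Ka = 10^(−3.24) = 5.75 × 10^-4
Kb = Kw/Ka = 1.0×10^-14 / 5.75 × 10^-4 = 1.74 × 10^-11
Let x = [OH-] at equilibrium. Kb = x²/(0.13 − x).
Neglecting x in the denominator: x = √(1.74 × 10^-11 × 0.13) = 1.50 × 10^-6 M
(x/C₀ = 0.0012% < 5%, so the approximation holds.)
pOH = −log(1.50 × 10^-6) = 5.82; pH = 14.00 − 5.82 = 8.18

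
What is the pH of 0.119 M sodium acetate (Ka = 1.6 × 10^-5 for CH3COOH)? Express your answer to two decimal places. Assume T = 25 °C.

CH3COO- is the conjugate base of the weak acid CH3COOH.
Kb = Kw/Ka = 1.0×10^-14 / 1.6 × 10^-5 = 6.25 × 10^-10
Kb = x²/(0.119 − x) = 6.25 × 10^-10
Since Kb ≪ C₀, x ≈ √(Kb·C₀) = 8.62 × 10^-6 M.
pOH = 5.06, so pH = 14.00 − pOH = 8.94

pH = 8.94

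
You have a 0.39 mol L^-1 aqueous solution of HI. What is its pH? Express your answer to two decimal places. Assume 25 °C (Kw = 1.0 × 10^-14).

HI is a strong acid and dissociates completely, so [H+] = 0.39 M.
pH = -log(0.39) = 0.41

pH = 0.41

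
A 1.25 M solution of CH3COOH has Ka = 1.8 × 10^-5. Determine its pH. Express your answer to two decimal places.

CH3COOH ⇌ CH3COO- + H+
From the ICE table, Ka = [H+]²/(1.25 − [H+]) = 1.8 × 10^-5.
Since Ka ≪ C₀, [H+] ≈ √(Ka·C₀) = 4.74 × 10^-3 M.
([H+]/C₀ = 0.38% < 5%, so the approximation holds.)
pH = −log(4.74 × 10^-3) = 2.32

pH = 2.32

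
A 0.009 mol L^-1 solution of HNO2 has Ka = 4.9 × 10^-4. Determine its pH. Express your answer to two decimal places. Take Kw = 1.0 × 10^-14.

HNO2 ⇌ NO2- + H+
Let x = [H+] at equilibrium. Ka = x²/(0.009 − x).
The 5% rule fails; solving x² + Ka·x − Ka·C₀ = 0 exactly:
x = [−0.00049 + √(0.00049² + 1.76e-05)]/2 = 1.87 × 10^-3 M
pH = −log[H+] = −log(1.87 × 10^-3) = 2.73

pH = 2.73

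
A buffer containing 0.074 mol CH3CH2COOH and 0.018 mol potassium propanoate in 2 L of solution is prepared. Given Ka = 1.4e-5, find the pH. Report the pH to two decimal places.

pH = 4.24

pKa = −log(1.4 × 10^-5) = 4.854
pH = pKa + log([A⁻]/[HA]) = 4.854 + log(0.018/0.074)
pH = 4.854 + (-0.614) = 4.24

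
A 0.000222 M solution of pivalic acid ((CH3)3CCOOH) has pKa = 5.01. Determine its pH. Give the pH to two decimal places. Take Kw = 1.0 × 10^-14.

pH = 4.38

(CH3)3CCOOH ⇌ (CH3)3CCOO- + H+
Ka = 10^(−5.01) = 9.77 × 10^-6
Ka = [H+]²/(0.000222 − [H+]) = 9.77 × 10^-6
Here C₀/Ka ≈ 22.7, so the small-[H+] approximation fails. Use the quadratic:
[H+] = (−Ka + √(Ka² + 4·Ka·C₀))/2 = 4.19 × 10^-5 M
pH = −log(4.19 × 10^-5) = 4.38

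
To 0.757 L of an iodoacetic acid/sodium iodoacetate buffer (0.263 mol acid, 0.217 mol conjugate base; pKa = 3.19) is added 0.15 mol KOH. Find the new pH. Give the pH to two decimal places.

After neutralization: n(ICH2COOH) = 0.113 mol, n(ICH2COO-) = 0.367 mol.
pH = pKa + log([A⁻]/[HA]) = 3.19 + log(0.367/0.113) = 3.19 +0.512

pH = 3.70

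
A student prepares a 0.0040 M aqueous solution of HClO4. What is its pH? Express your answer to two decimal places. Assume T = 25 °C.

HClO4 is a strong acid and dissociates completely, so [H+] = 0.0040 M.
pH = -log(0.004) = 2.40

pH = 2.40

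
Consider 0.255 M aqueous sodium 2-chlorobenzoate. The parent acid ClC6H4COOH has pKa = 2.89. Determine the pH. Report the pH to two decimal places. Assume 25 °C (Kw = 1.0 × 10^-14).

pH = 8.15

ClC6H4COO- is the conjugate base of the weak acid ClC6H4COOH.
Ka = 10^(−2.89) = 1.29 × 10^-3
Kb = Kw/Ka = 1.0×10^-14 / 1.29 × 10^-3 = 7.75 × 10^-12
Kb = [OH-]²/(0.255 − [OH-]) = 7.75 × 10^-12
Assume [OH-] ≪ 0.255: [OH-] ≈ √(7.75 × 10^-12 × 0.255) = 1.41 × 10^-6 M
([OH-]/C₀ = 0.00055% < 5%, so the approximation holds.)
pOH = −log(1.41 × 10^-6) = 5.85; pH = 14.00 − 5.85 = 8.15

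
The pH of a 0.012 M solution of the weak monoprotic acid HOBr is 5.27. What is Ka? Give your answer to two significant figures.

[H+] = 10^(-5.27) = 5.37 × 10^-6 M
At equilibrium [HA] = 0.012 − 5.37 × 10^-6 = 1.20 × 10^-2 M
Ka = [H+][A-]/[HA] = (5.37 × 10^-6)² / 1.20 × 10^-2 = 2.4 × 10^-9

Ka = 2.4 × 10^-9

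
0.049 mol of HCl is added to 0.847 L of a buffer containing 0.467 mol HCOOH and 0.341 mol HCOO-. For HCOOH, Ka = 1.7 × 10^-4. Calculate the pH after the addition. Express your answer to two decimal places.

pH = 3.52

After neutralization: n(HCOOH) = 0.516 mol, n(HCOO-) = 0.292 mol.
pKa = −log(1.7 × 10^-4) = 3.770
Henderson–Hasselbalch with mole ratio 0.292/0.516: pH = 3.770 + (-0.247)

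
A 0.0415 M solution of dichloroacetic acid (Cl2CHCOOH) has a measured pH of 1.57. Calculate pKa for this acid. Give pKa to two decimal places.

pKa = 1.30

[H+] = 10^(-1.57) = 2.69 × 10^-2 M
At equilibrium [HA] = 0.0415 − 2.69 × 10^-2 = 1.46 × 10^-2 M
Ka = [H+][A-]/[HA] = (2.69 × 10^-2)² / 1.46 × 10^-2 = 4.96 × 10^-2
pKa = -log(4.96 × 10^-2) = 1.30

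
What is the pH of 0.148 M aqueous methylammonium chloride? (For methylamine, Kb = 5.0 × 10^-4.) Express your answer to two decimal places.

CH3NH3+ is the conjugate acid of the weak base CH3NH2.
Ka = Kw/Kb = 1.0×10^-14 / 5.0 × 10^-4 = 2.00 × 10^-11
Let x = [H+] at equilibrium. Ka = x²/(0.148 − x).
Neglecting x in the denominator: x = √(2.00 × 10^-11 × 0.148) = 1.72 × 10^-6 M
pH = −log[H+] = −log(1.72 × 10^-6) = 5.76

pH = 5.76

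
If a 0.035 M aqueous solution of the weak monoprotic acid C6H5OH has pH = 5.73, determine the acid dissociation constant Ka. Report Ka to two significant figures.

Ka = 9.9 × 10^-11

[H+] = 10^(-5.73) = 1.86 × 10^-6 M
At equilibrium [HA] = 0.035 − 1.86 × 10^-6 = 3.50 × 10^-2 M
Ka = [H+][A-]/[HA] = (1.86 × 10^-6)² / 3.50 × 10^-2 = 9.9 × 10^-11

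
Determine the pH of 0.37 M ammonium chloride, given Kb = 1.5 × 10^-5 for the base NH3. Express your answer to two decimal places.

pH = 4.80

NH4+ is the conjugate acid of the weak base NH3.
Ka = Kw/Kb = 1.0×10^-14 / 1.5 × 10^-5 = 6.67 × 10^-10
Ka = [H+]²/(0.37 − [H+]) = 6.67 × 10^-10
Since Ka ≪ C₀, [H+] ≈ √(Ka·C₀) = 1.57 × 10^-5 M.
Check: 0.0042% ionized — well under 5%, approximation valid.
pH = −log[H+] = −log(1.57 × 10^-5) = 4.80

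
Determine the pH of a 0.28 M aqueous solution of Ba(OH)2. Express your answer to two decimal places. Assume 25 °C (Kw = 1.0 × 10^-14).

pH = 13.75

Ba(OH)2 is a strong base (each formula unit releases 2 OH-); [OH-] = 0.56 M.
pOH = -log(0.56) = 0.25
pH = 14.00 - 0.25 = 13.75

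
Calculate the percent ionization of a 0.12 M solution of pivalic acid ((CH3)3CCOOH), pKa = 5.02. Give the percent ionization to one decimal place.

0.9%

(CH3)3CCOOH ⇌ (CH3)3CCOO- + H+; let x = [H+] at equilibrium.
Ka = 10^(−5.02) = 9.55 × 10^-6
x ≈ √(Ka·C₀) = √(9.55 × 10^-6 × 0.12) = 1.07 × 10^-3 M
Fraction ionized = 1.07 × 10^-3 / 0.12 = 0.0089 → 0.9%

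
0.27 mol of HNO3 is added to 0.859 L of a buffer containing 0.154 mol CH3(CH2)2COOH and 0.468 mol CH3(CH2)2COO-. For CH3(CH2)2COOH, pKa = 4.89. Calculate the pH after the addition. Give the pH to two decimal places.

Added H+ converts CH3(CH2)2COO- to CH3(CH2)2COOH: CH3(CH2)2COOH → 0.424 mol, CH3(CH2)2COO- → 0.198 mol.
Henderson–Hasselbalch with mole ratio 0.198/0.424: pH = 4.89 + (-0.331)

pH = 4.56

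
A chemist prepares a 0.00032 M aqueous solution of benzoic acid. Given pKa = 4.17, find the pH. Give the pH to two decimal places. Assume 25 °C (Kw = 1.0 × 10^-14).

pH = 3.93

C6H5COOH ⇌ C6H5COO- + H+
Ka = 10^(−4.17) = 6.76 × 10^-5
Ka = [H+]²/(0.00032 − [H+]) = 6.76 × 10^-5
Here C₀/Ka ≈ 4.73, so the small-[H+] approximation fails. Use the quadratic:
[H+] = (−Ka + √(Ka² + 4·Ka·C₀))/2 = 1.17 × 10^-4 M
pH = −log[H+] = −log(1.17 × 10^-4) = 3.93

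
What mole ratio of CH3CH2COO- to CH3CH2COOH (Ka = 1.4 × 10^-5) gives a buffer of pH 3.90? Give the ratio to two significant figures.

pKa = -log(1.4 × 10^-5) = 4.854
pH = pKa + log(r) ⇒ log(r) = 3.90 − 4.854 = -0.954
r = [CH3CH2COO-]/[CH3CH2COOH] = 10^(-0.954) = 0.111

ratio = 0.11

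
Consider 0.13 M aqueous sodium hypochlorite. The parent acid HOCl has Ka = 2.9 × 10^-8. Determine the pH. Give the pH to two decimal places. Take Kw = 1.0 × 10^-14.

pH = 10.33

OCl- is the conjugate base of the weak acid HOCl.
Kb = Kw/Ka = 1.0×10^-14 / 2.9 × 10^-8 = 3.45 × 10^-7
Kb = x²/(0.13 − x) = 3.45 × 10^-7
Neglecting x in the denominator: x = √(3.45 × 10^-7 × 0.13) = 2.12 × 10^-4 M
(x/C₀ = 0.16% < 5%, so the approximation holds.)
pOH = 3.67, so pH = 14.00 − pOH = 10.33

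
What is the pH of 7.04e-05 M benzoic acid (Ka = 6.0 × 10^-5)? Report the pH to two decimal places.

C6H5COOH ⇌ C6H5COO- + H+
Ka = x²/(7.04e-05 − x) = 6.0 × 10^-5
Here C₀/Ka ≈ 1.17, so the small-x approximation fails. Use the quadratic:
x = (−Ka + √(Ka² + 4·Ka·C₀))/2 = 4.16 × 10^-5 M
pH = −log(4.16 × 10^-5) = 4.38

pH = 4.38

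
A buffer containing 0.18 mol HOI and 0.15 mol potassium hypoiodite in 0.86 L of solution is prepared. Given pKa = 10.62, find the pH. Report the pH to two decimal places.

pH = 10.54

Henderson–Hasselbalch: pH = pKa + log([OI-]/[HOI]) = 10.62 + log(0.15/0.18)
pH = 10.62 + (-0.079) = 10.54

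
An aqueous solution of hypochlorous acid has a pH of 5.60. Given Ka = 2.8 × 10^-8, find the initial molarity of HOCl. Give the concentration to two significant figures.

C₀ = 2.3 × 10^-4 M

[H+] = 10^(-5.60) = 2.51 × 10^-6 M = x
Ka = x²/(C₀ − x) ⇒ C₀ = x + x²/Ka
C₀ = 2.51 × 10^-6 + (2.51 × 10^-6)²/(2.8 × 10^-8) = 2.28 × 10^-4 M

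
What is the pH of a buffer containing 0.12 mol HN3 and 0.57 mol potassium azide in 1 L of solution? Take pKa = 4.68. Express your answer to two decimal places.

pH = 5.36

Using pH = pKa + log([base]/[acid]) with [base]/[acid] = 0.57/0.12:
pH = 4.68 + (+0.677) = 5.36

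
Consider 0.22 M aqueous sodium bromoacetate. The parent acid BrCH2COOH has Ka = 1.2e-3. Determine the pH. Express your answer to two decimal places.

BrCH2COO- is the conjugate base of the weak acid BrCH2COOH.
Kb = Kw/Ka = 1.0×10^-14 / 1.2 × 10^-3 = 8.33 × 10^-12
Kb = x²/(0.22 − x) = 8.33 × 10^-12
Since Kb ≪ C₀, x ≈ √(Kb·C₀) = 1.35 × 10^-6 M.
Check: 0.00062% ionized — well under 5%, approximation valid.
pOH = −log(1.35 × 10^-6) = 5.87; pH = 14.00 − 5.87 = 8.13

pH = 8.13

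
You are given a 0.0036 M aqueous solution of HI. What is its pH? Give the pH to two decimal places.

HI is a strong acid and dissociates completely, so [H+] = 0.0036 M.
pH = -log(0.0036) = 2.44

pH = 2.44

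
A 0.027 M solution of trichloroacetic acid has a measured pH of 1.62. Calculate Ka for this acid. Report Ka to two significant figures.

Ka = 1.9 × 10^-1

[H+] = 10^(-1.62) = 2.40 × 10^-2 M
At equilibrium [HA] = 0.027 − 2.40 × 10^-2 = 3.00 × 10^-3 M
Ka = [H+][A-]/[HA] = (2.40 × 10^-2)² / 3.00 × 10^-3 = 1.9 × 10^-1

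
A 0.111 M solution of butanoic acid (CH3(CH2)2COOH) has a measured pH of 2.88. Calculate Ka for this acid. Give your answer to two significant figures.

Ka = 1.6 × 10^-5

[H+] = 10^(-2.88) = 1.32 × 10^-3 M
At equilibrium [HA] = 0.111 − 1.32 × 10^-3 = 1.10 × 10^-1 M
Ka = [H+][A-]/[HA] = (1.32 × 10^-3)² / 1.10 × 10^-1 = 1.6 × 10^-5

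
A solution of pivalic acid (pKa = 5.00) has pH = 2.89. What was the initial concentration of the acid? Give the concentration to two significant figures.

[H+] = 10^(-2.89) = 1.29 × 10^-3 M = x
Ka = 10^(−5.00) = 1.00 × 10^-5
Ka = x²/(C₀ − x) ⇒ C₀ = x + x²/Ka
C₀ = 1.29 × 10^-3 + (1.29 × 10^-3)²/(1.00 × 10^-5) = 1.68 × 10^-1 M

C₀ = 1.7 × 10^-1 M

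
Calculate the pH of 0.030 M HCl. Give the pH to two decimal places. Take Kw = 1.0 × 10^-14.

pH = 1.52

HCl is a strong acid and dissociates completely, so [H+] = 0.030 M.
pH = -log(0.03) = 1.52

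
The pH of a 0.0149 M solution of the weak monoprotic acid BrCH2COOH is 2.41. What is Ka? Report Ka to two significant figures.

Ka = 1.4 × 10^-3

[H+] = 10^(-2.41) = 3.89 × 10^-3 M
At equilibrium [HA] = 0.0149 − 3.89 × 10^-3 = 1.10 × 10^-2 M
Ka = [H+][A-]/[HA] = (3.89 × 10^-3)² / 1.10 × 10^-2 = 1.4 × 10^-3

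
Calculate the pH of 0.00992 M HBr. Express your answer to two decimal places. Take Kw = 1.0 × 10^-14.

HBr is a strong acid and dissociates completely, so [H+] = 0.00992 M.
pH = -log(0.00992) = 2.00

pH = 2.00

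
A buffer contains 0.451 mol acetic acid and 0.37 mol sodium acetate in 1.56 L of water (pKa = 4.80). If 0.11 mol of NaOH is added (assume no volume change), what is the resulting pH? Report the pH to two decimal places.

pH = 4.95

OH- converts CH3COOH to CH3COO-: CH3COOH → 0.341 mol, CH3COO- → 0.48 mol.
pH = pKa + log([A⁻]/[HA]) = 4.80 + log(0.48/0.341) = 4.80 +0.148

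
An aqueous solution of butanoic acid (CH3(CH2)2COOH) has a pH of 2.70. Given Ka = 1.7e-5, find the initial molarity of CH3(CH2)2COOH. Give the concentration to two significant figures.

C₀ = 2.4 × 10^-1 M

[H+] = 10^(-2.70) = 2.00 × 10^-3 M = x
Ka = x²/(C₀ − x) ⇒ C₀ = x + x²/Ka
C₀ = 2.00 × 10^-3 + (2.00 × 10^-3)²/(1.7 × 10^-5) = 2.37 × 10^-1 M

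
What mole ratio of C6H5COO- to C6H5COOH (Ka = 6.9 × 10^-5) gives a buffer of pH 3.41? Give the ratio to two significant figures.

pKa = -log(6.9 × 10^-5) = 4.161
pH = pKa + log(r) ⇒ log(r) = 3.41 − 4.161 = -0.751
r = [C6H5COO-]/[C6H5COOH] = 10^(-0.751) = 0.177

ratio = 0.18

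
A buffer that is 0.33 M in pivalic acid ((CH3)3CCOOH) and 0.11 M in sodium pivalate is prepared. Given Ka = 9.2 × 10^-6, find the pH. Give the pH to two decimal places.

pH = 4.56

pKa = −log(9.2 × 10^-6) = 5.036
Henderson–Hasselbalch: pH = pKa + log([(CH3)3CCOO-]/[(CH3)3CCOOH]) = 5.036 + log(0.11/0.33)
pH = 5.036 + (-0.477) = 4.56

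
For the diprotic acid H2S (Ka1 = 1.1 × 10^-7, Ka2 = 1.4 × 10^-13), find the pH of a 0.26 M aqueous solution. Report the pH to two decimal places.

pH = 3.77

Since Ka1 ≫ Ka2, the first ionization dominates [H+].
Ka1 = x²/(0.26 − x) = 1.1 × 10^-7
x ≈ √(1.1 × 10^-7 × 0.26) = 1.69 × 10^-4 M
pH = −log(1.69 × 10^-4) = 3.77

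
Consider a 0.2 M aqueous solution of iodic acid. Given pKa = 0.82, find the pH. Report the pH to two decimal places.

HIO3 ⇌ IO3- + H+
Ka = 10^(−0.82) = 1.51 × 10^-1
From the ICE table, Ka = x²/(0.2 − x) = 1.51 × 10^-1.
Here C₀/Ka ≈ 1.32, so the small-x approximation fails. Use the quadratic:
x = [−0.151 + √(0.151² + 0.121)]/2 = 1.14 × 10^-1 M
pH = −log(1.14 × 10^-1) = 0.94

pH = 0.94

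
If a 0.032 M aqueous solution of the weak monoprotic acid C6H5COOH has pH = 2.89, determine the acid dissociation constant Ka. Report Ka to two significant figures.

Ka = 5.4 × 10^-5

[H+] = 10^(-2.89) = 1.29 × 10^-3 M
At equilibrium [HA] = 0.032 − 1.29 × 10^-3 = 3.07 × 10^-2 M
Ka = [H+][A-]/[HA] = (1.29 × 10^-3)² / 3.07 × 10^-2 = 5.4 × 10^-5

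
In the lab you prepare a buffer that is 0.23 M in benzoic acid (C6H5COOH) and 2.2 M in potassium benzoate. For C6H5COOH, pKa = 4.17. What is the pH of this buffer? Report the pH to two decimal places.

pH = 5.15

Using pH = pKa + log([base]/[acid]) with [base]/[acid] = 2.2/0.23:
pH = 4.17 + (+0.981) = 5.15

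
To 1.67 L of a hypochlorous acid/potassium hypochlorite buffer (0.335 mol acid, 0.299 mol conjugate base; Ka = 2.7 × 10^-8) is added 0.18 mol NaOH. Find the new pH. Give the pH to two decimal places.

OH- converts HOCl to OCl-: HOCl → 0.155 mol, OCl- → 0.479 mol.
pKa = −log(2.7 × 10^-8) = 7.569
pH = pKa + log(n_OCl-/n_HOCl) = 7.569 + log(0.479/0.155) = 7.569 + (+0.490)

pH = 8.06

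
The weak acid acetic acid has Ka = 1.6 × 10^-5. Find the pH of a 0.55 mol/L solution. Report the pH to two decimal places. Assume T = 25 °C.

CH3COOH ⇌ CH3COO- + H+
Ka = [H+]²/(0.55 − [H+]) = 1.6 × 10^-5
Assume [H+] ≪ 0.55: [H+] ≈ √(1.6 × 10^-5 × 0.55) = 2.97 × 10^-3 M
([H+]/C₀ = 0.54% < 5%, so the approximation holds.)
pH = −log(2.97 × 10^-3) = 2.53

pH = 2.53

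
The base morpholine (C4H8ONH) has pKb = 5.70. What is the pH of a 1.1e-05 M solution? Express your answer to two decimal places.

C4H8ONH + H2O ⇌ C4H8ONH2+ + OH-
Kb = 10^(−5.70) = 2.00 × 10^-6
Kb = x²/(1.1e-05 − x) = 2.00 × 10^-6
x is not negligible relative to C₀; solve x² + 2e-06·x − 2.2e-11 = 0.
x = (−Kb + √(Kb² + 4·Kb·C₀))/2 = 3.80 × 10^-6 M
pOH = 5.42, so pH = 14.00 − pOH = 8.58

pH = 8.58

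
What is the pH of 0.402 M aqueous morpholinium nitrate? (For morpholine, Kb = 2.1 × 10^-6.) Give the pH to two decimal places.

C4H8ONH2+ is the conjugate acid of the weak base C4H8ONH.
Ka = Kw/Kb = 1.0×10^-14 / 2.1 × 10^-6 = 4.76 × 10^-9
Let x = [H+] at equilibrium. Ka = x²/(0.402 − x).
Neglecting x in the denominator: x = √(4.76 × 10^-9 × 0.402) = 4.37 × 10^-5 M
(x/C₀ = 0.011% < 5%, so the approximation holds.)
pH = −log(4.37 × 10^-5) = 4.36

pH = 4.36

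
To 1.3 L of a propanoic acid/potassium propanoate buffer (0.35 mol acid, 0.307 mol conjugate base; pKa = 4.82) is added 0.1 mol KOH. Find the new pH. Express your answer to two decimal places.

After neutralization: n(CH3CH2COOH) = 0.25 mol, n(CH3CH2COO-) = 0.407 mol.
Henderson–Hasselbalch with mole ratio 0.407/0.25: pH = 4.82 + (+0.212)

pH = 5.03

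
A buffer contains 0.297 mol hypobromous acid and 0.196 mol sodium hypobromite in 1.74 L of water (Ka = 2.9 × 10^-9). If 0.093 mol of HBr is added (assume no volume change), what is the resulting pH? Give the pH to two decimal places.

pH = 7.96

Added H+ converts OBr- to HOBr: HOBr → 0.39 mol, OBr- → 0.103 mol.
pKa = −log(2.9 × 10^-9) = 8.538
Henderson–Hasselbalch with mole ratio 0.103/0.39: pH = 8.538 + (-0.578)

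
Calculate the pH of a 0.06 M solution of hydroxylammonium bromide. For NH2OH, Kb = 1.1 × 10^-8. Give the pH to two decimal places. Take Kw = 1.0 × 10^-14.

NH3OH+ is the conjugate acid of the weak base NH2OH.
Ka = Kw/Kb = 1.0×10^-14 / 1.1 × 10^-8 = 9.09 × 10^-7
Ka = [H+]²/(0.06 − [H+]) = 9.09 × 10^-7
Neglecting [H+] in the denominator: [H+] = √(9.09 × 10^-7 × 0.06) = 2.34 × 10^-4 M
pH = −log[H+] = −log(2.34 × 10^-4) = 3.63

pH = 3.63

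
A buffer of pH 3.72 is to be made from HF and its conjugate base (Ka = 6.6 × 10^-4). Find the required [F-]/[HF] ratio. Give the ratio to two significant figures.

pKa = -log(6.6 × 10^-4) = 3.180
pH = pKa + log(r) ⇒ log(r) = 3.72 − 3.180 = +0.540
r = [F-]/[HF] = 10^(+0.540) = 3.47

ratio = 3.5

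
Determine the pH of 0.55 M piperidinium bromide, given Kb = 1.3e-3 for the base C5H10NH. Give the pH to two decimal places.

C5H10NH2+ is the conjugate acid of the weak base C5H10NH.
Ka = Kw/Kb = 1.0×10^-14 / 1.3 × 10^-3 = 7.69 × 10^-12
From the ICE table, Ka = x²/(0.55 − x) = 7.69 × 10^-12.
Neglecting x in the denominator: x = √(7.69 × 10^-12 × 0.55) = 2.06 × 10^-6 M
pH = −log(2.06 × 10^-6) = 5.69

pH = 5.69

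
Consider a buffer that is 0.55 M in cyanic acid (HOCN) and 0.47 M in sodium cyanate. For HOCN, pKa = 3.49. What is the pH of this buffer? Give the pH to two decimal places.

Using pH = pKa + log([base]/[acid]) with [base]/[acid] = 0.47/0.55:
pH = 3.49 + (-0.068) = 3.42

pH = 3.42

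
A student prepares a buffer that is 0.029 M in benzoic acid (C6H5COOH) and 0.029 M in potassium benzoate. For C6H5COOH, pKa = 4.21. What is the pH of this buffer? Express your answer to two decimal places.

pH = 4.21

Henderson–Hasselbalch: pH = pKa + log([C6H5COO-]/[C6H5COOH]) = 4.21 + log(0.029/0.029)
pH = 4.21 + (+0.000) = 4.21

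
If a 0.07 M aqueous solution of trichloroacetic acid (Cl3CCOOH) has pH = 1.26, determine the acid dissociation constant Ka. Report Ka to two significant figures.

Ka = 2.0 × 10^-1

[H+] = 10^(-1.26) = 5.50 × 10^-2 M
At equilibrium [HA] = 0.07 − 5.50 × 10^-2 = 1.50 × 10^-2 M
Ka = [H+][A-]/[HA] = (5.50 × 10^-2)² / 1.50 × 10^-2 = 2.0 × 10^-1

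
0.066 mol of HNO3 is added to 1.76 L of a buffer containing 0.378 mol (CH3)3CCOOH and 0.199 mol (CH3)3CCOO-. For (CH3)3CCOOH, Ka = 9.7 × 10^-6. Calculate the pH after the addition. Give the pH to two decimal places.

pH = 4.49

After neutralization: n((CH3)3CCOOH) = 0.444 mol, n((CH3)3CCOO-) = 0.133 mol.
pKa = −log(9.7 × 10^-6) = 5.013
pH = pKa + log([A⁻]/[HA]) = 5.013 + log(0.133/0.444) = 5.013 -0.524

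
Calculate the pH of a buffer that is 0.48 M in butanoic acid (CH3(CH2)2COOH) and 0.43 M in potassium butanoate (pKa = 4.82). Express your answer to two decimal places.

Using pH = pKa + log([base]/[acid]) with [base]/[acid] = 0.43/0.48:
pH = 4.82 + (-0.048) = 4.77

pH = 4.77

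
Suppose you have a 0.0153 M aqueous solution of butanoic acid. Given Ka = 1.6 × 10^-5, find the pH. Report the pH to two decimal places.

CH3(CH2)2COOH ⇌ CH3(CH2)2COO- + H+
From the ICE table, Ka = [H+]²/(0.0153 − [H+]) = 1.6 × 10^-5.
Neglecting [H+] in the denominator: [H+] = √(1.6 × 10^-5 × 0.0153) = 4.95 × 10^-4 M
pH = −log[H+] = −log(4.95 × 10^-4) = 3.31

pH = 3.31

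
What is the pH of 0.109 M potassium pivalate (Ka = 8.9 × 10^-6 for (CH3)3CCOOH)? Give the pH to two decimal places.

pH = 9.04

(CH3)3CCOO- is the conjugate base of the weak acid (CH3)3CCOOH.
Kb = Kw/Ka = 1.0×10^-14 / 8.9 × 10^-6 = 1.12 × 10^-9
Kb = x²/(0.109 − x) = 1.12 × 10^-9
Neglecting x in the denominator: x = √(1.12 × 10^-9 × 0.109) = 1.10 × 10^-5 M
Check: 0.01% ionized — well under 5%, approximation valid.
pOH = 4.96, so pH = 14.00 − pOH = 9.04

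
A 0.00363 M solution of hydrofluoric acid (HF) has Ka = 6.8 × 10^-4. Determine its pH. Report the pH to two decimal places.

HF ⇌ F- + H+
Ka = [H+]²/(0.00363 − [H+]) = 6.8 × 10^-4
The 5% rule fails; solving [H+]² + Ka·[H+] − Ka·C₀ = 0 exactly:
[H+] = [−0.00068 + √(0.00068² + 9.87e-06)]/2 = 1.27 × 10^-3 M
pH = −log[H+] = −log(1.27 × 10^-3) = 2.90

pH = 2.90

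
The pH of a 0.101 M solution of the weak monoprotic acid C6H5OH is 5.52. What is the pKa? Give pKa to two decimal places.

pKa = 10.04

[H+] = 10^(-5.52) = 3.02 × 10^-6 M
At equilibrium [HA] = 0.101 − 3.02 × 10^-6 = 1.01 × 10^-1 M
Ka = [H+][A-]/[HA] = (3.02 × 10^-6)² / 1.01 × 10^-1 = 9.03 × 10^-11
pKa = -log(9.03 × 10^-11) = 10.04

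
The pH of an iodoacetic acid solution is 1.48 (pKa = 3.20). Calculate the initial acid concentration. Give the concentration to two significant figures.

C₀ = 1.8 M

[H+] = 10^(-1.48) = 3.31 × 10^-2 M = x
Ka = 10^(−3.20) = 6.31 × 10^-4
Ka = x²/(C₀ − x) ⇒ C₀ = x + x²/Ka
C₀ = 3.31 × 10^-2 + (3.31 × 10^-2)²/(6.31 × 10^-4) = 1.77 M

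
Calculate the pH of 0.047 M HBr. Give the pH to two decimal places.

HBr is a strong acid and dissociates completely, so [H+] = 0.047 M.
pH = -log(0.047) = 1.33

pH = 1.33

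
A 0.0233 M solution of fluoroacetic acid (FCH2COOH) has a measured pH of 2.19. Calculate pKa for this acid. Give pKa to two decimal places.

[H+] = 10^(-2.19) = 6.46 × 10^-3 M
At equilibrium [HA] = 0.0233 − 6.46 × 10^-3 = 1.68 × 10^-2 M
Ka = [H+][A-]/[HA] = (6.46 × 10^-3)² / 1.68 × 10^-2 = 2.48 × 10^-3
pKa = -log(2.48 × 10^-3) = 2.61

pKa = 2.61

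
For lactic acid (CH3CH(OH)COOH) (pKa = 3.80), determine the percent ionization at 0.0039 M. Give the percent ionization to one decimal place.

CH3CH(OH)COOH ⇌ CH3CH(OH)COO- + H+; let x = [H+] at equilibrium.
Ka = 10^(−3.80) = 1.58 × 10^-4
Ka = x²/(C₀ − x); solving the quadratic gives x = 7.10 × 10^-4 M.
Fraction ionized = 7.10 × 10^-4 / 0.0039 = 0.1821 → 18.2%

18.2%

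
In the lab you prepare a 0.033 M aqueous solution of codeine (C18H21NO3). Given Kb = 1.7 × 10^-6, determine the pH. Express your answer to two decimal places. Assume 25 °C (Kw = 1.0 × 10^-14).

C18H21NO3 + H2O ⇌ C18H22NO3+ + OH-
From the ICE table, Kb = [OH-]²/(0.033 − [OH-]) = 1.7 × 10^-6.
Since Kb ≪ C₀, [OH-] ≈ √(Kb·C₀) = 2.37 × 10^-4 M.
pOH = −log(2.37 × 10^-4) = 3.63; pH = 14.00 − 3.63 = 10.37

pH = 10.37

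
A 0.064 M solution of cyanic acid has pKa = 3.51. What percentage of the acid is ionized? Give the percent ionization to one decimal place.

6.7%

HOCN ⇌ OCN- + H+; let x = [H+] at equilibrium.
Ka = 10^(−3.51) = 3.09 × 10^-4
Solve x² + 0.000309x − 1.98e-05 = 0 → x = 4.30 × 10^-3 M
Fraction ionized = 4.30 × 10^-3 / 0.064 = 0.0672 → 6.7%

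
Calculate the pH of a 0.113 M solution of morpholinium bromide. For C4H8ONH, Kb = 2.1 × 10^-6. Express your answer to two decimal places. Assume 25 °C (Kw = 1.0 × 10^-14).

C4H8ONH2+ is the conjugate acid of the weak base C4H8ONH.
Ka = Kw/Kb = 1.0×10^-14 / 2.1 × 10^-6 = 4.76 × 10^-9
Ka = x²/(0.113 − x) = 4.76 × 10^-9
Since Ka ≪ C₀, x ≈ √(Ka·C₀) = 2.32 × 10^-5 M.
pH = −log[H+] = −log(2.32 × 10^-5) = 4.63

pH = 4.63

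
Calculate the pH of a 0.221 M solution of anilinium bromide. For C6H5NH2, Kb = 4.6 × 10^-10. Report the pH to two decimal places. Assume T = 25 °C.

C6H5NH3+ is the conjugate acid of the weak base C6H5NH2.
Ka = Kw/Kb = 1.0×10^-14 / 4.6 × 10^-10 = 2.17 × 10^-5
From the ICE table, Ka = x²/(0.221 − x) = 2.17 × 10^-5.
Since Ka ≪ C₀, x ≈ √(Ka·C₀) = 2.19 × 10^-3 M.
(x/C₀ = 0.99% < 5%, so the approximation holds.)
pH = −log[H+] = −log(2.19 × 10^-3) = 2.66

pH = 2.66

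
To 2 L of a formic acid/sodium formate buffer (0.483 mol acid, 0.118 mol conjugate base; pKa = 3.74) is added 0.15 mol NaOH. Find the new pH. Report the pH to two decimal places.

pH = 3.65

OH- converts HCOOH to HCOO-: HCOOH → 0.333 mol, HCOO- → 0.268 mol.
pH = pKa + log([A⁻]/[HA]) = 3.74 + log(0.268/0.333) = 3.74 -0.094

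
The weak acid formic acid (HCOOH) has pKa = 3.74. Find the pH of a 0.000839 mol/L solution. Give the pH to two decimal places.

pH = 3.51

HCOOH ⇌ HCOO- + H+
Ka = 10^(−3.74) = 1.82 × 10^-4
Ka = x²/(0.000839 − x) = 1.82 × 10^-4
The 5% rule fails; solving x² + Ka·x − Ka·C₀ = 0 exactly:
x = [−0.000182 + √(0.000182² + 6.11e-07)]/2 = 3.10 × 10^-4 M
pH = −log(3.10 × 10^-4) = 3.51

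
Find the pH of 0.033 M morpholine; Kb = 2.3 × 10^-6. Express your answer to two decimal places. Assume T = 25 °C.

pH = 10.44

C4H8ONH + H2O ⇌ C4H8ONH2+ + OH-
Kb = x²/(0.033 − x) = 2.3 × 10^-6
Neglecting x in the denominator: x = √(2.3 × 10^-6 × 0.033) = 2.75 × 10^-4 M
(x/C₀ = 0.83% < 5%, so the approximation holds.)
pOH = 3.56, so pH = 14.00 − pOH = 10.44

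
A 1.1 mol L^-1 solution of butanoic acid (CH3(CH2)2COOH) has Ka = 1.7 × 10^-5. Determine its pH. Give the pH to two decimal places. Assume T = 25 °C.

pH = 2.36

CH3(CH2)2COOH ⇌ CH3(CH2)2COO- + H+
From the ICE table, Ka = x²/(1.1 − x) = 1.7 × 10^-5.
Neglecting x in the denominator: x = √(1.7 × 10^-5 × 1.1) = 4.32 × 10^-3 M
Check: 0.39% ionized — well under 5%, approximation valid.
pH = −log[H+] = −log(4.32 × 10^-3) = 2.36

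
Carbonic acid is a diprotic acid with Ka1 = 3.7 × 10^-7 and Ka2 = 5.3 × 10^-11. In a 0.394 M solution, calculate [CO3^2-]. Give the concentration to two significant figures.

First ionization gives [H+] ≈ [HCO3-] = 3.82 × 10^-4 M.
Second step: Ka2 = [H+][CO3^2-]/[HCO3-] ≈ [CO3^2-] (since [H+] ≈ [HCO3-]).
So [CO3^2-] ≈ Ka2.

5.3 × 10^-11 M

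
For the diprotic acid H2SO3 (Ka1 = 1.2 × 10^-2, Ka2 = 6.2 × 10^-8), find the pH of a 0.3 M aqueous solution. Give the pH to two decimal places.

Since Ka1 ≫ Ka2, the first ionization dominates [H+].
Ka1 = x²/(0.3 − x) = 1.2 × 10^-2
Solving the quadratic: x = (−Ka1 + √(Ka1² + 4·Ka1·C₀))/2 = 5.43 × 10^-2 M
pH = −log(5.43 × 10^-2) = 1.27

pH = 1.27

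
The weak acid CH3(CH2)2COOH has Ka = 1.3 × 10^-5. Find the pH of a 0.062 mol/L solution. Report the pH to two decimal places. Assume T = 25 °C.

pH = 3.05

CH3(CH2)2COOH ⇌ CH3(CH2)2COO- + H+
From the ICE table, Ka = x²/(0.062 − x) = 1.3 × 10^-5.
Neglecting x in the denominator: x = √(1.3 × 10^-5 × 0.062) = 8.98 × 10^-4 M
(x/C₀ = 1.4% < 5%, so the approximation holds.)
pH = −log[H+] = −log(8.98 × 10^-4) = 3.05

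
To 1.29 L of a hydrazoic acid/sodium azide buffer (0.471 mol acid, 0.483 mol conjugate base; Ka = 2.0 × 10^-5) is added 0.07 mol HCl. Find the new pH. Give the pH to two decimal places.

Added H+ converts N3- to HN3: HN3 → 0.541 mol, N3- → 0.413 mol.
pKa = −log(2.0 × 10^-5) = 4.699
pH = pKa + log([A⁻]/[HA]) = 4.699 + log(0.413/0.541) = 4.699 -0.117

pH = 4.58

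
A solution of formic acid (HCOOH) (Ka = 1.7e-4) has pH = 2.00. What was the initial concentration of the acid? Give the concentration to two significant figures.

C₀ = 6.0 × 10^-1 M

[H+] = 10^(-2.00) = 1.00 × 10^-2 M = x
Ka = x²/(C₀ − x) ⇒ C₀ = x + x²/Ka
C₀ = 1.00 × 10^-2 + (1.00 × 10^-2)²/(1.7 × 10^-4) = 5.98 × 10^-1 M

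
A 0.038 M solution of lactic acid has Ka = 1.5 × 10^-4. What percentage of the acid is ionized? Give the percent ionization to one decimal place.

6.1%

CH3CH(OH)COOH ⇌ CH3CH(OH)COO- + H+; let x = [H+] at equilibrium.
Solve x² + 0.00015x − 5.7e-06 = 0 → x = 2.31 × 10^-3 M
% ionization = x/C₀ × 100% = 2.31 × 10^-3/0.038 × 100% = 6.1%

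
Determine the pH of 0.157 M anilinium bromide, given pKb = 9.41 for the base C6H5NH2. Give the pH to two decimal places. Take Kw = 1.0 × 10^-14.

C6H5NH3+ is the conjugate acid of the weak base C6H5NH2.
Kb = 10^(−9.41) = 3.89 × 10^-10
Ka = Kw/Kb = 1.0×10^-14 / 3.89 × 10^-10 = 2.57 × 10^-5
Ka = x²/(0.157 − x) = 2.57 × 10^-5
Neglecting x in the denominator: x = √(2.57 × 10^-5 × 0.157) = 2.01 × 10^-3 M
pH = −log(2.01 × 10^-3) = 2.70

pH = 2.70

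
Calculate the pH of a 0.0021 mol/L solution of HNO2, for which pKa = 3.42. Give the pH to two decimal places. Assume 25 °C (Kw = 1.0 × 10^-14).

HNO2 ⇌ NO2- + H+
Ka = 10^(−3.42) = 3.80 × 10^-4
From the ICE table, Ka = [H+]²/(0.0021 − [H+]) = 3.80 × 10^-4.
Here C₀/Ka ≈ 5.53, so the small-[H+] approximation fails. Use the quadratic:
[H+] = [−0.00038 + √(0.00038² + 3.19e-06)]/2 = 7.23 × 10^-4 M
pH = −log[H+] = −log(7.23 × 10^-4) = 3.14

pH = 3.14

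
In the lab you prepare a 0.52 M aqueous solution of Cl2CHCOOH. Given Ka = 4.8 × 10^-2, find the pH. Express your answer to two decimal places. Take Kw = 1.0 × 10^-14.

Cl2CHCOOH ⇌ Cl2CHCOO- + H+
Ka = [H+]²/(0.52 − [H+]) = 4.8 × 10^-2
[H+] is not negligible relative to C₀; solve [H+]² + 0.048·[H+] − 0.025 = 0.
[H+] = (−Ka + √(Ka² + 4·Ka·C₀))/2 = 1.36 × 10^-1 M
pH = −log[H+] = −log(1.36 × 10^-1) = 0.87

pH = 0.87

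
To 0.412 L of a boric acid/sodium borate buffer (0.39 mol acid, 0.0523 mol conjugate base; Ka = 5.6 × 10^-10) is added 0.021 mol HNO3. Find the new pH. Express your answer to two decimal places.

Added H+ converts B(OH)4- to B(OH)3: B(OH)3 → 0.411 mol, B(OH)4- → 0.0313 mol.
pKa = −log(5.6 × 10^-10) = 9.252
pH = pKa + log([A⁻]/[HA]) = 9.252 + log(0.0313/0.411) = 9.252 -1.118

pH = 8.13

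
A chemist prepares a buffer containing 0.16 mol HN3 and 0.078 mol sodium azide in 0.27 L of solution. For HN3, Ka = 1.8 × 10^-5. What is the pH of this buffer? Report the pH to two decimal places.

pKa = −log(1.8 × 10^-5) = 4.745
Henderson–Hasselbalch: pH = pKa + log([N3-]/[HN3]) = 4.745 + log(0.078/0.16)
pH = 4.745 + (-0.312) = 4.43

pH = 4.43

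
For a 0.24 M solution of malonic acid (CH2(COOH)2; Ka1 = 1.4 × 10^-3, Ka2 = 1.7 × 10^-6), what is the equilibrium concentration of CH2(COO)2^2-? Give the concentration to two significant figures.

First ionization gives [H+] ≈ [CH2(COOH)COO-] = 1.76 × 10^-2 M.
Second step: Ka2 = [H+][CH2(COO)2^2-]/[CH2(COOH)COO-] ≈ [CH2(COO)2^2-] (since [H+] ≈ [CH2(COOH)COO-]).
So [CH2(COO)2^2-] ≈ Ka2.

1.7 × 10^-6 M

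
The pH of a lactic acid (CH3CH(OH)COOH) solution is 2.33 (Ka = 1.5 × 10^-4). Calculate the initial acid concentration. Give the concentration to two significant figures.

[H+] = 10^(-2.33) = 4.68 × 10^-3 M = x
Ka = x²/(C₀ − x) ⇒ C₀ = x + x²/Ka
C₀ = 4.68 × 10^-3 + (4.68 × 10^-3)²/(1.5 × 10^-4) = 1.51 × 10^-1 M

C₀ = 1.5 × 10^-1 M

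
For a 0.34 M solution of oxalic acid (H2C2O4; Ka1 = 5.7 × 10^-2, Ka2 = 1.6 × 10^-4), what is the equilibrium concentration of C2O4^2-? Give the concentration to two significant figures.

1.6 × 10^-4 M

First ionization gives [H+] ≈ [HC2O4-] = 1.14 × 10^-1 M.
Second step: Ka2 = [H+][C2O4^2-]/[HC2O4-] ≈ [C2O4^2-] (since [H+] ≈ [HC2O4-]).
So [C2O4^2-] ≈ Ka2.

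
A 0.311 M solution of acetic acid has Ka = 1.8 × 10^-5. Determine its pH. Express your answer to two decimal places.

pH = 2.63

CH3COOH ⇌ CH3COO- + H+
From the ICE table, Ka = [H+]²/(0.311 − [H+]) = 1.8 × 10^-5.
Assume [H+] ≪ 0.311: [H+] ≈ √(1.8 × 10^-5 × 0.311) = 2.37 × 10^-3 M
([H+]/C₀ = 0.76% < 5%, so the approximation holds.)
pH = −log(2.37 × 10^-3) = 2.63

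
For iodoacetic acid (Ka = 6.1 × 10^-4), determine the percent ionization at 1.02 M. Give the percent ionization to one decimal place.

2.4%

ICH2COOH ⇌ ICH2COO- + H+; let x = [H+] at equilibrium.
x ≈ √(Ka·C₀) = √(6.1 × 10^-4 × 1.02) = 2.49 × 10^-2 M
Fraction ionized = 2.49 × 10^-2 / 1.02 = 0.0244 → 2.4%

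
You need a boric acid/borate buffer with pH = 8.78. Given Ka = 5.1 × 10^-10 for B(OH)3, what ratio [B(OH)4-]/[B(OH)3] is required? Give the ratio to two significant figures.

pKa = -log(5.1 × 10^-10) = 9.292
pH = pKa + log(r) ⇒ log(r) = 8.78 − 9.292 = -0.512
r = [B(OH)4-]/[B(OH)3] = 10^(-0.512) = 0.308

ratio = 0.31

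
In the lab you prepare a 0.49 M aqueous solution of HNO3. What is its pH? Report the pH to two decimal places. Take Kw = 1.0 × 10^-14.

HNO3 is a strong acid and dissociates completely, so [H+] = 0.49 M.
pH = -log(0.49) = 0.31

pH = 0.31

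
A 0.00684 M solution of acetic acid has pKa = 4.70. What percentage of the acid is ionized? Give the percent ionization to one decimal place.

CH3COOH ⇌ CH3COO- + H+; let x = [H+] at equilibrium.
Ka = 10^(−4.70) = 2.00 × 10^-5
Solve x² + 2e-05x − 1.37e-07 = 0 → x = 3.60 × 10^-4 M
% ionization = x/C₀ × 100% = 3.60 × 10^-4/0.00684 × 100% = 5.3%

5.3%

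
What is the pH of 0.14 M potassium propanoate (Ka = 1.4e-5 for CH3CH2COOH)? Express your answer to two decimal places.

pH = 9.00

CH3CH2COO- is the conjugate base of the weak acid CH3CH2COOH.
Kb = Kw/Ka = 1.0×10^-14 / 1.4 × 10^-5 = 7.14 × 10^-10
From the ICE table, Kb = [OH-]²/(0.14 − [OH-]) = 7.14 × 10^-10.
Neglecting [OH-] in the denominator: [OH-] = √(7.14 × 10^-10 × 0.14) = 1.00 × 10^-5 M
pOH = −log(1.00 × 10^-5) = 5.00; pH = 14.00 − 5.00 = 9.00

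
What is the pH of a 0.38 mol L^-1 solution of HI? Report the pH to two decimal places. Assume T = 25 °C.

pH = 0.42

HI is a strong acid and dissociates completely, so [H+] = 0.38 M.
pH = -log(0.38) = 0.42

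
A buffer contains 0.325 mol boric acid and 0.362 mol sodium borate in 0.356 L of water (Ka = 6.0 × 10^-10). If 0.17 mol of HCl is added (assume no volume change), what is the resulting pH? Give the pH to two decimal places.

pH = 8.81

Added H+ converts B(OH)4- to B(OH)3: B(OH)3 → 0.495 mol, B(OH)4- → 0.192 mol.
pKa = −log(6.0 × 10^-10) = 9.222
Henderson–Hasselbalch with mole ratio 0.192/0.495: pH = 9.222 + (-0.411)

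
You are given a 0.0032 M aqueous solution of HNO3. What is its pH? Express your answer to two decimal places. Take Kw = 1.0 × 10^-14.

pH = 2.49

HNO3 is a strong acid and dissociates completely, so [H+] = 0.0032 M.
pH = -log(0.0032) = 2.49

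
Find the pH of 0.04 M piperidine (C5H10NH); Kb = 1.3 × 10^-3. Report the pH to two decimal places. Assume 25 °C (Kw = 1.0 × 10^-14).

C5H10NH + H2O ⇌ C5H10NH2+ + OH-
Kb = [OH-]²/(0.04 − [OH-]) = 1.3 × 10^-3
The 5% rule fails; solving [OH-]² + Kb·[OH-] − Kb·C₀ = 0 exactly:
[OH-] = [−0.0013 + √(0.0013² + 0.000208)]/2 = 6.59 × 10^-3 M
pOH = −log(6.59 × 10^-3) = 2.18; pH = 14.00 − 2.18 = 11.82

pH = 11.82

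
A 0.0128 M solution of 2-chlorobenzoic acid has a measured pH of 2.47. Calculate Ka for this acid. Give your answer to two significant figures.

Ka = 1.2 × 10^-3

[H+] = 10^(-2.47) = 3.39 × 10^-3 M
At equilibrium [HA] = 0.0128 − 3.39 × 10^-3 = 9.41 × 10^-3 M
Ka = [H+][A-]/[HA] = (3.39 × 10^-3)² / 9.41 × 10^-3 = 1.2 × 10^-3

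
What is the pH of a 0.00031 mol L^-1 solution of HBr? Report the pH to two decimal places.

HBr is a strong acid and dissociates completely, so [H+] = 0.00031 M.
pH = -log(0.00031) = 3.51

pH = 3.51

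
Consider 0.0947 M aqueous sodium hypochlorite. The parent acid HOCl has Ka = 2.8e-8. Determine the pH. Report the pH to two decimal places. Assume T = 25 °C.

OCl- is the conjugate base of the weak acid HOCl.
Kb = Kw/Ka = 1.0×10^-14 / 2.8 × 10^-8 = 3.57 × 10^-7
Let x = [OH-] at equilibrium. Kb = x²/(0.0947 − x).
Assume x ≪ 0.0947: x ≈ √(3.57 × 10^-7 × 0.0947) = 1.84 × 10^-4 M
(x/C₀ = 0.19% < 5%, so the approximation holds.)
pOH = −log(1.84 × 10^-4) = 3.74; pH = 14.00 − 3.74 = 10.26

pH = 10.26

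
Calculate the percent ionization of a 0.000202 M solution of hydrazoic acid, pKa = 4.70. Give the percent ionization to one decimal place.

HN3 ⇌ N3- + H+; let x = [H+] at equilibrium.
Ka = 10^(−4.70) = 2.00 × 10^-5
Ka = x²/(C₀ − x); solving the quadratic gives x = 5.43 × 10^-5 M.
Fraction ionized = 5.43 × 10^-5 / 0.000202 = 0.2688 → 26.9%

26.9%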